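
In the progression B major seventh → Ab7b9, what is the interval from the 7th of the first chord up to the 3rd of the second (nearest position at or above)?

diminished third

B major seventh has A# as its 7th, and Ab7b9 has C as its 3rd.
From A# to C: 2 semitones over a third = diminished.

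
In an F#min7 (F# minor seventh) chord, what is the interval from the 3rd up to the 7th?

perfect 5th

The chord tones of F#m7 (F# minor seventh) are F# A C# E.
The 3rd is A and the 7th is E.
From A to E is 7 semitones, exactly the perfect fifth.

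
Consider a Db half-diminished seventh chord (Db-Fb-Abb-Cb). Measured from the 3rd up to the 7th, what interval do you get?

perfect fifth

That puts Fb below Cb.
Fb up to Cb spans 5 letter names and 7 semitones — a perfect fifth.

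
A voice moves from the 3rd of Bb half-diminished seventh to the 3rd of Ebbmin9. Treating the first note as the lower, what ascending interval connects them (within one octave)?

diminished fourth

Bb half-diminished seventh has Db as its 3rd, and Ebbmin9 has Gbb as its 3rd.
4 letter names make it a fourth; at 4 semitones (a half step narrower than perfect) the quality is diminished.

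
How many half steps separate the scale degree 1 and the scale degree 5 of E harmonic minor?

7

The scale is E F♯ G A B C D♯.
E up to B is a perfect fifth — 7 semitones.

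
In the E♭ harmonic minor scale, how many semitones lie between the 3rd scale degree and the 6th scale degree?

5

The scale is E♭ F G♭ A♭ B♭ C♭ D.
G♭ up to C♭ is a perfect fourth — 5 semitones.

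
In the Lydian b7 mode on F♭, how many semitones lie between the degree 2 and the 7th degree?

8

The scale is F♭ G♭ A♭ B♭ C♭ D♭ E𝄫.
G♭ up to E𝄫 is a minor sixth — 8 semitones.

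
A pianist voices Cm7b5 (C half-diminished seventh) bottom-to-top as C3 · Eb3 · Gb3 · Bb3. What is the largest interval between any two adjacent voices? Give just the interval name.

major third

Adjacent intervals: C3→Eb3 = minor third; Eb3→Gb3 = minor third; Gb3→Bb3 = major third.
The largest is Gb3 to Bb3, a major third (4 semitones).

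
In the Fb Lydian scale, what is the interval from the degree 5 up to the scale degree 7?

The scale runs Fb Gb Ab Bb Cb Db Eb.
Degree 5 = Cb; degree 7 = Eb.
Counting 3 letters and 4 half steps from Cb gives a major third.

M3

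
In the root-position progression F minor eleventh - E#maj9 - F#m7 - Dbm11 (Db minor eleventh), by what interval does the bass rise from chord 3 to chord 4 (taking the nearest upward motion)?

d6

The roots are F# and Db.
From F# to Db: 7 semitones over a sixth = diminished.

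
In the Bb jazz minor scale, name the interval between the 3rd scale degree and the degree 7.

augmented fifth

Bb melodic minor: Bb C Db Eb F G A.
The 3rd scale degree is Db and the degree 7 is A.
From Db to A: 8 semitones over a fifth = augmented.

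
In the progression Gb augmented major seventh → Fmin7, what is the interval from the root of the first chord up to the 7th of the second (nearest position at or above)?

major 6th

The root of Gb augmented major seventh is Gb; the 7th of Fmin7 is Eb.
From Gb to Eb is 9 semitones, exactly the major sixth.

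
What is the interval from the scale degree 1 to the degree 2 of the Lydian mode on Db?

major second

Db lydian: Db Eb F G Ab Bb C.
That puts Db below Eb.
Db up to Eb spans 2 letter names and 2 semitones — a major second.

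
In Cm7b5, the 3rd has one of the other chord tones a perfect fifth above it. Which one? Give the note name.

Cm7b5 (C half-diminished seventh) is spelled C Eb Gb Bb.
The 3rd is Eb. A perfect fifth above Eb is Bb.
Bb is the chord's 7th.

Bb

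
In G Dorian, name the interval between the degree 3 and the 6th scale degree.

A4

The scale runs G A Bb C D E F.
Degree 3 = Bb; 6th scale degree = E.
4 letter names make it a fourth; at 6 semitones (a half step wider than perfect) the quality is augmented.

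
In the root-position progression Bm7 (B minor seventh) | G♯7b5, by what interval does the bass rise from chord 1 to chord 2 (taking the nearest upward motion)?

major sixth

The roots are B and G♯.
Counting 6 letters and 9 half steps from B gives a major sixth.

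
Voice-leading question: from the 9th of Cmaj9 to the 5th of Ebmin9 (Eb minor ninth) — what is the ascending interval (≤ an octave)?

The 9th of Cmaj9 is D; the 5th of Ebmin9 (Eb minor ninth) is Bb.
From D to Bb: 8 semitones over a sixth = minor.

minor sixth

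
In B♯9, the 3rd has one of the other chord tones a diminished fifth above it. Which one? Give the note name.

A#

B♯9 (B♯ dominant ninth): B♯–D𝄪–F𝄪–A♯–C𝄪.
The 3rd is D𝄪. A diminished fifth above D𝄪 is A♯.
A♯ is the chord's 7th.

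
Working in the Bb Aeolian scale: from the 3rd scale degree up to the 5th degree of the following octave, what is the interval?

The scale runs Bb C Db Eb F Gb Ab.
That puts Db below F.
Db up to F spans 10 letter names and 16 semitones — a major tenth.

major 10th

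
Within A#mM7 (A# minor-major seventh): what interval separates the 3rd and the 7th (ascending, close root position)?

The chord tones of A#m(maj7) are A# C# E# G##.
That puts C# below G##.
5 letter names make it a fifth; at 8 semitones (a half step wider than perfect) the quality is augmented.

augmented fifth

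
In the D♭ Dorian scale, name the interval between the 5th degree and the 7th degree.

D♭ dorian: D♭ E♭ F♭ G♭ A♭ B♭ C♭.
That puts A♭ below C♭.
3 letter names make it a third; at 3 semitones (a half step narrower than major) the quality is minor.

minor third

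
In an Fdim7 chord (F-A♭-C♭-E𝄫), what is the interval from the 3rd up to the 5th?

3rd = A♭; 5th = C♭.
From A♭ to C♭: 3 semitones over a third = minor.

minor third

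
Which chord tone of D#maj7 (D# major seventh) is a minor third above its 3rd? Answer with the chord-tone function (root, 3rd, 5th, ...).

Spelling the chord: D#, F##, A#, C##.
The 3rd is F##. A minor third above F## is A#.
A# is the chord's 5th.

5th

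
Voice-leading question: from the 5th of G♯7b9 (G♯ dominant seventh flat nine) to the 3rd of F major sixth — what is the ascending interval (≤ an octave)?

d5

G♯7b9 (G♯ dominant seventh flat nine) has D♯ as its 5th, and F major sixth has A as its 3rd.
5 letter names make it a fifth; at 6 semitones (a half step narrower than perfect) the quality is diminished.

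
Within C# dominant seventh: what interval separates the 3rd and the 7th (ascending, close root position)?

The chord tones of C#7 (C# dominant seventh) are C#, E#, G#, B.
The 3rd is E# and the 7th is B.
5 letter names make it a fifth; at 6 semitones (a half step narrower than perfect) the quality is diminished.
That tritone between 3rd and 7th is what gives the dominant seventh its pull toward resolution.

diminished fifth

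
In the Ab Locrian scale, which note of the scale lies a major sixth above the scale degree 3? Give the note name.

The scale is Ab Bbb Cb Db Ebb Fb Gb.
The scale degree 3 is Cb; a major sixth above that is Ab — scale degree 1.

Ab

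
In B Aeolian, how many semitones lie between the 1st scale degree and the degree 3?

The scale is B C♯ D E F♯ G A.
B up to D is a minor third — 3 semitones.

3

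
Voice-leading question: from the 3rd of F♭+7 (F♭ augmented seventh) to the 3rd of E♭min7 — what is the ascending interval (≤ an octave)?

minor seventh

F♭+7 (F♭ augmented seventh) has A♭ as its 3rd, and E♭min7 has G♭ as its 3rd.
From A♭ to G♭: 10 semitones over a seventh = minor.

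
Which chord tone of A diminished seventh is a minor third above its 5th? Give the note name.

Gb

A°7: A, C, Eb, Gb.
The 5th is Eb. A minor third above Eb is Gb.
Gb is the chord's 7th.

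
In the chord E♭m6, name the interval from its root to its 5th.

P5

The chord tones of E♭min6 (E♭ minor sixth) are E♭–G♭–B♭–C.
That puts E♭ below B♭.
E♭ up to B♭ spans 5 letter names and 7 semitones — a perfect fifth.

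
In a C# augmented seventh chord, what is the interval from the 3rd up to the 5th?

Spelling the chord: C#-E#-G##-B.
So we need the interval from E# up to G##.
E# up to G## spans 3 letter names and 4 semitones — a major third.

major third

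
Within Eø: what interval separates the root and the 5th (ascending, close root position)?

diminished fifth

Eø7 (E half-diminished seventh) is spelled E, G, Bb, D.
The root is E and the 5th is Bb.
From E to Bb: 6 semitones over a fifth = diminished.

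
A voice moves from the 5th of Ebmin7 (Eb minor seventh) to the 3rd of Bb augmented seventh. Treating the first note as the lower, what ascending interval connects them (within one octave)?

major third

Ebmin7 (Eb minor seventh) has Bb as its 5th, and Bb augmented seventh has D as its 3rd.
Bb up to D spans 3 letter names and 4 semitones — a major third.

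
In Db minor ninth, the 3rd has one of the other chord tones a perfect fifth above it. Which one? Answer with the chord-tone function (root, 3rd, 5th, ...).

The chord tones of Dbmin9 are Db, Fb, Ab, Cb, Eb.
The 3rd is Fb. A perfect fifth above Fb is Cb.
Cb is the chord's 7th.

7th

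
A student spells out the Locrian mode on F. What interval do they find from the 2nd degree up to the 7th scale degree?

major 6th

The scale runs F Gb Ab Bb Cb Db Eb.
The 2nd degree is Gb and the scale degree 7 is Eb.
From Gb to Eb is 9 semitones, exactly the major sixth.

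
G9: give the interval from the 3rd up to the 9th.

m7

G dominant ninth: G, B, D, F, A.
3rd = B; 9th = A.
7 letter names make it a seventh; at 10 semitones (a half step narrower than major) the quality is minor.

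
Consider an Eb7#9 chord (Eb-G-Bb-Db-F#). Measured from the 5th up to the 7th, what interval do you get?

5th = Bb; 7th = Db.
Bb up to Db is 3 semitones, a half step narrower than a major third, so the interval is minor.

minor 3rd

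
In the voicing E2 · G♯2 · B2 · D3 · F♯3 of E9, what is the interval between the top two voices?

Those voices are D3 and F♯3.
From D to F♯ is 4 semitones, exactly the major third.

major third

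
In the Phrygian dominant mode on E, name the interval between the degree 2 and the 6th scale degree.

The scale runs E F G# A B C D.
The degree 2 is F and the scale degree 6 is C.
F up to C spans 5 letter names and 7 semitones — a perfect fifth.

P5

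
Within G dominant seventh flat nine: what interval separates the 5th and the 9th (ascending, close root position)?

diminished fifth

G7b9: G–B–D–F–Ab.
5th = D; 9th = Ab.
D up to Ab is 6 semitones, a half step narrower than a perfect fifth, so the interval is diminished.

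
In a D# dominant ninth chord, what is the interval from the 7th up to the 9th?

D#9 is spelled D#-F##-A#-C#-E#.
So we need the interval from C# up to E#.
C# up to E# spans 3 letter names and 4 semitones — a major third.

M3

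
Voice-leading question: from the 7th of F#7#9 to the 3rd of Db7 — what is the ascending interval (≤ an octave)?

minor 2nd

F#7#9 has E as its 7th, and Db7 has F as its 3rd.
2 letter names make it a second; at 1 semitone (a half step narrower than major) the quality is minor.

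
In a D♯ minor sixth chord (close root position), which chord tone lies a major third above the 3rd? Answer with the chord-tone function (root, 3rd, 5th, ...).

5th

D♯min6 is spelled D♯–F♯–A♯–B♯.
The 3rd is F♯. A major third above F♯ is A♯.
A♯ is the chord's 5th.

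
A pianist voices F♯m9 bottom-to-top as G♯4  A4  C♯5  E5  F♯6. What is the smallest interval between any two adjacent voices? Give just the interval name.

Adjacent intervals: G♯4→A4 = minor second; A4→C♯5 = major third; C♯5→E5 = minor third; E5→F♯6 = major ninth.
The smallest is G♯4 to A4, a minor second (1 semitone).

minor 2nd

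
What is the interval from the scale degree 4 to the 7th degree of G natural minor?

perfect 4th

The scale runs G A B♭ C D E♭ F.
So we need the interval from C up to F.
Counting 4 letters and 5 half steps from C gives a perfect fourth.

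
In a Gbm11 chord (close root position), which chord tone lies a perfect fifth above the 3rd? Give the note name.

Gb minor eleventh: Gb–Bbb–Db–Fb–Ab–Cb.
The 3rd is Bbb. A perfect fifth above Bbb is Fb.
Fb is the chord's 7th.

Fb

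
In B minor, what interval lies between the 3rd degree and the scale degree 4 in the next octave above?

major ninth

Spelling B minor: B C# D E F# G A.
That puts D below E.
Counting 9 letters and 14 half steps from D gives a major ninth.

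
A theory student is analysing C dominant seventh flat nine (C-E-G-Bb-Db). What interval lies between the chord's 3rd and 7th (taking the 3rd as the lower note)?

diminished fifth

That puts E below Bb.
E up to Bb is 6 semitones, a half step narrower than a perfect fifth, so the interval is diminished.
This 3–7 tritone is the characteristic tension at the heart of the dominant sound.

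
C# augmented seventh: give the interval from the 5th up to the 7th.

Spelling the chord: C#–E#–G##–B.
5th = G##; 7th = B.
G## up to B is 2 semitones, a whole step narrower than a major third, so the interval is diminished.

d3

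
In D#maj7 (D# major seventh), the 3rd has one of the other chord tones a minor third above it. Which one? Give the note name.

Spelling the chord: D# F## A# C##.
The 3rd is F##. A minor third above F## is A#.
A# is the chord's 5th.

A#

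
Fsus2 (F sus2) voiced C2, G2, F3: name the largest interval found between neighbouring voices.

Adjacent intervals: C2→G2 = perfect fifth; G2→F3 = minor seventh.
The largest is G2 to F3, a minor seventh (10 semitones).

minor 7th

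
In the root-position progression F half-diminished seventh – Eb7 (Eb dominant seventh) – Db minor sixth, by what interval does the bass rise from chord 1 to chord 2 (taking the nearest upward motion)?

The roots are F and Eb.
F up to Eb is 10 semitones, a half step narrower than a major seventh, so the interval is minor.

minor 7th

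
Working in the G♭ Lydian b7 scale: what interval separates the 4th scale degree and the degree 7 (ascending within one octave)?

diminished 4th

G♭ lydian dominant: G♭ A♭ B♭ C D♭ E♭ F♭.
That puts C below F♭.
C up to F♭ is 4 semitones, a half step narrower than a perfect fourth, so the interval is diminished.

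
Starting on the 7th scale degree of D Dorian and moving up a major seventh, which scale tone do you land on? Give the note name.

B

The scale is D E F G A B C.
The 7th scale degree is C; a major seventh above that is B — scale degree 6.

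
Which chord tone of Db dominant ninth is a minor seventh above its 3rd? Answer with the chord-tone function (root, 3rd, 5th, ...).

The chord tones of Db dominant ninth are Db F Ab Cb Eb.
The 3rd is F. A minor seventh above F is Eb.
Eb is the chord's 9th.

9th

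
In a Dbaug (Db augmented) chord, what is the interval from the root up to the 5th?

augmented 5th

Db+: Db-F-A.
That puts Db below A.
Db up to A is 8 semitones, a half step wider than a perfect fifth, so the interval is augmented.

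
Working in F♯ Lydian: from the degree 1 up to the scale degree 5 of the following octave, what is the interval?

perfect twelfth

The scale runs F♯ G♯ A♯ B♯ C♯ D♯ E♯.
That puts F♯ below C♯.
From F♯ to C♯ is 19 semitones, exactly the perfect twelfth.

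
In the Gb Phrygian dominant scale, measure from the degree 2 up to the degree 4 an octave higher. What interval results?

major tenth

Spelling the Gb Phrygian dominant scale: Gb Abb Bb Cb Db Ebb Fb.
Degree 2 = Abb; degree 4 (up an octave) = Cb.
From Abb to Cb is 16 semitones, exactly the major tenth.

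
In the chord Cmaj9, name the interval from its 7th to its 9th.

Cmaj9 (C major ninth) is spelled C–E–G–B–D.
The 7th is B and the 9th is D.
B up to D is 3 semitones, a half step narrower than a major third, so the interval is minor.

minor third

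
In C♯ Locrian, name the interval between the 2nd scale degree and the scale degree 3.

M2

Spelling C♯ Locrian: C♯ D E F♯ G A B.
The 2nd scale degree is D and the degree 3 is E.
D up to E spans 2 letter names and 2 semitones — a major second.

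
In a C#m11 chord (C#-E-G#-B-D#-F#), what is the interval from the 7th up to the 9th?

major 3rd

7th = B; 9th = D#.
Counting 3 letters and 4 half steps from B gives a major third.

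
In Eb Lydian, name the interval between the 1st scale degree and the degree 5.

P5

Eb lydian: Eb F G A Bb C D.
That puts Eb below Bb.
Counting 5 letters and 7 half steps from Eb gives a perfect fifth.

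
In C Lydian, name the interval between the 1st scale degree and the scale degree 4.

C lydian: C D E F# G A B.
1st scale degree = C; 4th degree = F#.
From C to F#: 6 semitones over a fourth = augmented.

augmented 4th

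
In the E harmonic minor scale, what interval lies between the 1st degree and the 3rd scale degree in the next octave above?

E harmonic minor: E F# G A B C D#.
That puts E below G.
From E to G: 15 semitones over a tenth = minor.

minor tenth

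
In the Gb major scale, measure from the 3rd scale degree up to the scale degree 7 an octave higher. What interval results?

perfect twelfth

Spelling the Gb major scale: Gb Ab Bb Cb Db Eb F.
The 3rd scale degree is Bb and the degree 7 (up an octave) is F.
From Bb to F is 19 semitones, exactly the perfect twelfth.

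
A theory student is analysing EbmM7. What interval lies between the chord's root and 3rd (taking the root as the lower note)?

The chord tones of EbmM7 are Eb Gb Bb D.
Root = Eb; 3rd = Gb.
Eb up to Gb is 3 semitones, a half step narrower than a major third, so the interval is minor.

minor third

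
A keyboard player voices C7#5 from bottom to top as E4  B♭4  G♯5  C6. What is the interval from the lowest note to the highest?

The outer voices are E4 and C6.
From E to C: 20 semitones over a thirteenth = minor.

minor thirteenth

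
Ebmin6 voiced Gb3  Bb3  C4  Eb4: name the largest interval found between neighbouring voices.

Adjacent intervals: Gb3→Bb3 = major third; Bb3→C4 = major second; C4→Eb4 = minor third.
The largest is Gb3 to Bb3, a major third (4 semitones).

M3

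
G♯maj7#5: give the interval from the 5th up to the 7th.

G♯maj7#5: G♯-B♯-D𝄪-F𝄪.
So we need the interval from D𝄪 up to F𝄪.
From D𝄪 to F𝄪: 3 semitones over a third = minor.

minor third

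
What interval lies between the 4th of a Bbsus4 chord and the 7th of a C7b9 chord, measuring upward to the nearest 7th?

perfect fifth

The 4th of Bbsus4 is Eb; the 7th of C7b9 is Bb.
Eb up to Bb spans 5 letter names and 7 semitones — a perfect fifth.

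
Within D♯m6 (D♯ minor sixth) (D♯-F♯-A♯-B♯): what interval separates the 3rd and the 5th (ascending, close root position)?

So we need the interval from F♯ up to A♯.
F♯ up to A♯ spans 3 letter names and 4 semitones — a major third.

M3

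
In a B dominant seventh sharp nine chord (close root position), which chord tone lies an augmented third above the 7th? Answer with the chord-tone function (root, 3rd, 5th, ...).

B7#9 is spelled B–D♯–F♯–A–C𝄪.
The 7th is A. An augmented third above A is C𝄪.
C𝄪 is the chord's 9th.

9th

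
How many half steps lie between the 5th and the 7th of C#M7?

C#M7 is spelled C#, E#, G#, B#.
G# to B# is a major third: 4 semitones.

4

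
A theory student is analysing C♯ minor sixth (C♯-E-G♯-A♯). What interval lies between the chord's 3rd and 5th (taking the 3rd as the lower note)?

3rd = E; 5th = G♯.
E up to G♯ spans 3 letter names and 4 semitones — a major third.

major third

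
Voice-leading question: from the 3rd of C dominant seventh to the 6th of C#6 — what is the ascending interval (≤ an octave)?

augmented fourth

C dominant seventh has E as its 3rd, and C#6 has A# as its 6th.
E up to A# is 6 semitones, a half step wider than a perfect fourth, so the interval is augmented.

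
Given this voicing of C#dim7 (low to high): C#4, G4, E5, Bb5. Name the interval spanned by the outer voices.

The outer voices are C#4 and Bb5.
From C# to Bb: 21 semitones over a fourteenth = diminished.

d14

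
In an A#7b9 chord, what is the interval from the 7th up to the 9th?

m3

The chord tones of A#7b9 are A#-C##-E#-G#-B.
The 7th is G# and the 9th is B.
From G# to B: 3 semitones over a third = minor.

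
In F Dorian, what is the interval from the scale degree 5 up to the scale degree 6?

major 2nd

Spelling F Dorian: F G A♭ B♭ C D E♭.
That puts C below D.
Counting 2 letters and 2 half steps from C gives a major second.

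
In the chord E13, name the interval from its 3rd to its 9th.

The chord tones of E dominant thirteenth are E G♯ B D F♯ C♯.
The 3rd is G♯ and the 9th is F♯.
From G♯ to F♯: 10 semitones over a seventh = minor.

m7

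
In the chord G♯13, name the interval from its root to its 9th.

Spelling the chord: G♯-B♯-D♯-F♯-A♯-E♯.
So we need the interval from G♯ up to A♯.
Counting 9 letters and 14 half steps from G♯ gives a major ninth.

major ninth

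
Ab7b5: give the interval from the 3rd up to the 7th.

diminished fifth

Ab7b5: Ab–C–Ebb–Gb.
So we need the interval from C up to Gb.
5 letter names make it a fifth; at 6 semitones (a half step narrower than perfect) the quality is diminished.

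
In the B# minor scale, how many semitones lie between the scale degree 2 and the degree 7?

8

The scale is B# C## D# E# F## G# A#.
C## up to A# is a minor sixth — 8 semitones.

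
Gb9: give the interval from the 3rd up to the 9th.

minor seventh

Gb9 is spelled Gb Bb Db Fb Ab.
So we need the interval from Bb up to Ab.
7 letter names make it a seventh; at 10 semitones (a half step narrower than major) the quality is minor.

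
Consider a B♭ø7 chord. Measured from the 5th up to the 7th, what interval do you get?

B♭m7b5 (B♭ half-diminished seventh) is spelled B♭ D♭ F♭ A♭.
That puts F♭ below A♭.
Counting 3 letters and 4 half steps from F♭ gives a major third.

major 3rd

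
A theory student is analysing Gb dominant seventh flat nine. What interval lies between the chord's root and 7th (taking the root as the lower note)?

minor 7th

Gb7b9: Gb Bb Db Fb Abb.
The root is Gb and the 7th is Fb.
7 letter names make it a seventh; at 10 semitones (a half step narrower than major) the quality is minor.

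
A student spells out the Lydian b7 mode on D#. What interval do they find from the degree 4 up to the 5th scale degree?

minor second

The scale runs D# E# F## G## A# B# C#.
Degree 4 = G##; scale degree 5 = A#.
G## up to A# is 1 semitone, a half step narrower than a major second, so the interval is minor.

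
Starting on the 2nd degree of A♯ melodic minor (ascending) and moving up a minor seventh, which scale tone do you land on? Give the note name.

A#

The scale is A♯ B♯ C♯ D♯ E♯ F𝄪 G𝄪.
The 2nd degree is B♯; a minor seventh above that is A♯ — scale degree 1.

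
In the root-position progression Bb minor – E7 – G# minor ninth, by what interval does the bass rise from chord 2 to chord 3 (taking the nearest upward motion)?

major third

The roots are E and G#.
Counting 3 letters and 4 half steps from E gives a major third.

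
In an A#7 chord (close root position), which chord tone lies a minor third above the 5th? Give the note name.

Spelling the chord: A#–C##–E#–G#.
The 5th is E#. A minor third above E# is G#.
G# is the chord's 7th.

G#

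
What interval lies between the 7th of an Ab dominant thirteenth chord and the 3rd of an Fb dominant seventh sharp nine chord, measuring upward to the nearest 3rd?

The 7th of Ab dominant thirteenth is Gb; the 3rd of Fb dominant seventh sharp nine is Ab.
Counting 2 letters and 2 half steps from Gb gives a major second.

major 2nd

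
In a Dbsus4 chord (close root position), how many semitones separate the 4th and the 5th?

The chord tones of Db sus4 are Db, Gb, Ab.
Gb to Ab is a major second: 2 semitones.

2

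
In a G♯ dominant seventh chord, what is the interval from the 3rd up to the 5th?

G♯7 is spelled G♯-B♯-D♯-F♯.
That puts B♯ below D♯.
3 letter names make it a third; at 3 semitones (a half step narrower than major) the quality is minor.

minor 3rd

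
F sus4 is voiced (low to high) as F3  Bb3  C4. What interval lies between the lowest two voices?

Those voices are F3 and Bb3.
F up to Bb spans 4 letter names and 5 semitones — a perfect fourth.

perfect fourth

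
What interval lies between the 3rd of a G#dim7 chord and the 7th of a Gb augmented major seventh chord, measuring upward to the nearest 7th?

diminished fifth

G#dim7 has B as its 3rd, and Gb augmented major seventh has F as its 7th.
5 letter names make it a fifth; at 6 semitones (a half step narrower than perfect) the quality is diminished.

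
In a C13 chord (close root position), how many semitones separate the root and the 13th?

21

C13 is spelled C-E-G-Bb-D-A.
C to A is a major thirteenth: 21 semitones.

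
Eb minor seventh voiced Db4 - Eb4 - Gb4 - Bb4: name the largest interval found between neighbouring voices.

major third

Adjacent intervals: Db4→Eb4 = major second; Eb4→Gb4 = minor third; Gb4→Bb4 = major third.
The largest is Gb4 to Bb4, a major third (4 semitones).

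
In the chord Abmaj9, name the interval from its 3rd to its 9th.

Ab major ninth is spelled Ab C Eb G Bb.
So we need the interval from C up to Bb.
From C to Bb: 10 semitones over a seventh = minor.

minor seventh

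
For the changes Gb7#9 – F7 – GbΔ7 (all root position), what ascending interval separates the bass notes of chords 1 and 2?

The roots are Gb and F.
Gb up to F spans 7 letter names and 11 semitones — a major seventh.

major seventh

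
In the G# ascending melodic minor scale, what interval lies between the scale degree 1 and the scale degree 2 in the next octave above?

major ninth

G# melodic minor: G# A# B C# D# E# F##.
Scale degree 1 = G#; degree 2 (up an octave) = A#.
G# up to A# spans 9 letter names and 14 semitones — a major ninth.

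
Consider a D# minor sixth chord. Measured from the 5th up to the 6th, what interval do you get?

D#m6 is spelled D#–F#–A#–B#.
So we need the interval from A# up to B#.
A# up to B# spans 2 letter names and 2 semitones — a major second.

M2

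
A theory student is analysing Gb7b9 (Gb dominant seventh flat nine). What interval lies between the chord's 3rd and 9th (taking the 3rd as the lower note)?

d7

Gb dominant seventh flat nine is spelled Gb–Bb–Db–Fb–Abb.
That puts Bb below Abb.
From Bb to Abb: 9 semitones over a seventh = diminished.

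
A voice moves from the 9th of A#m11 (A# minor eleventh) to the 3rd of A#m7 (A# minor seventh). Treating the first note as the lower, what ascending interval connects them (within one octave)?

minor second

A#m11 (A# minor eleventh) has B# as its 9th, and A#m7 (A# minor seventh) has C# as its 3rd.
2 letter names make it a second; at 1 semitone (a half step narrower than major) the quality is minor.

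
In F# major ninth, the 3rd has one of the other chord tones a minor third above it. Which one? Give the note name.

F# major ninth is spelled F#–A#–C#–E#–G#.
The 3rd is A#. A minor third above A# is C#.
C# is the chord's 5th.

C#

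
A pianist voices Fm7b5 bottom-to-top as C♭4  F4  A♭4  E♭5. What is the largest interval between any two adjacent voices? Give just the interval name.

perfect fifth

Adjacent intervals: C♭4→F4 = augmented fourth; F4→A♭4 = minor third; A♭4→E♭5 = perfect fifth.
The largest is A♭4 to E♭5, a perfect fifth (7 semitones).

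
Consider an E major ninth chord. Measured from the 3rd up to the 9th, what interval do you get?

m7

Spelling the chord: E, G#, B, D#, F#.
3rd = G#; 9th = F#.
G# up to F# is 10 semitones, a half step narrower than a major seventh, so the interval is minor.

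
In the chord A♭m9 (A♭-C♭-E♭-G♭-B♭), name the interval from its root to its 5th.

Root = A♭; 5th = E♭.
From A♭ to E♭ is 7 semitones, exactly the perfect fifth.

perfect fifth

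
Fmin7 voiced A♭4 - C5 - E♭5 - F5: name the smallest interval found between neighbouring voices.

major 2nd

Adjacent intervals: A♭4→C5 = major third; C5→E♭5 = minor third; E♭5→F5 = major second.
The smallest is E♭5 to F5, a major second (2 semitones).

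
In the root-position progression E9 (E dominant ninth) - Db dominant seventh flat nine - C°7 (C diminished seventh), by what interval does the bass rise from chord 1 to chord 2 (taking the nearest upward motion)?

The roots are E and Db.
E up to Db is 9 semitones, a whole step narrower than a major seventh, so the interval is diminished.

d7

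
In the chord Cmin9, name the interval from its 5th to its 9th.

C minor ninth is spelled C, E♭, G, B♭, D.
5th = G; 9th = D.
G up to D spans 5 letter names and 7 semitones — a perfect fifth.

perfect fifth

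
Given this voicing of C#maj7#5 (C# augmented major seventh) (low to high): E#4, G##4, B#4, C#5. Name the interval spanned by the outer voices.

minor sixth

The outer voices are E#4 and C#5.
From E# to C#: 8 semitones over a sixth = minor.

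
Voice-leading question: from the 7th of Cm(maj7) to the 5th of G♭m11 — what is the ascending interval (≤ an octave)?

Cm(maj7) has B as its 7th, and G♭m11 has D♭ as its 5th.
B up to D♭ is 2 semitones, a whole step narrower than a major third, so the interval is diminished.

diminished third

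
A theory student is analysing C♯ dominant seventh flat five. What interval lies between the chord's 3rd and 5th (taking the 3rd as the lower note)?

Spelling the chord: C♯, E♯, G, B.
That puts E♯ below G.
3 letter names make it a third; at 2 semitones (a whole step narrower than major) the quality is diminished.

diminished third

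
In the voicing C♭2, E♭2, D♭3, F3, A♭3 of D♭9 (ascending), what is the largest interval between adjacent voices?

Adjacent intervals: C♭2→E♭2 = major third; E♭2→D♭3 = minor seventh; D♭3→F3 = major third; F3→A♭3 = minor third.
The largest is E♭2 to D♭3, a minor seventh (10 semitones).

minor seventh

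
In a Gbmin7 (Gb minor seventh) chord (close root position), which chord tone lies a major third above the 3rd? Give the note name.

Gbm7 is spelled Gb-Bbb-Db-Fb.
The 3rd is Bbb. A major third above Bbb is Db.
Db is the chord's 5th.

Db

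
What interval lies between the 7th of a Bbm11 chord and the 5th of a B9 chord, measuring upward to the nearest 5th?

augmented sixth

The 7th of Bbm11 is Ab; the 5th of B9 is F#.
From Ab to F#: 10 semitones over a sixth = augmented.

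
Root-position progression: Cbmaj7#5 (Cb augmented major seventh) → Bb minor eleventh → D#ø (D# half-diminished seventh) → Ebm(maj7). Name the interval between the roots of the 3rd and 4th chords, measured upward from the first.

The roots are D# and Eb.
2 letter names make it a second; at 0 semitones (a whole step narrower than major) the quality is diminished.

diminished second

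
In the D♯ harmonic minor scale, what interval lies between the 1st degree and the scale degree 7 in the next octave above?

Spelling the D♯ harmonic minor scale: D♯ E♯ F♯ G♯ A♯ B C𝄪.
That puts D♯ below C𝄪.
From D♯ to C𝄪 is 23 semitones, exactly the major fourteenth.

major fourteenth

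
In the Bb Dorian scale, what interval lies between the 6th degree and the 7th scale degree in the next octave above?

minor 9th

The scale runs Bb C Db Eb F G Ab.
The 6th degree is G and the 7th scale degree (up an octave) is Ab.
9 letter names make it a ninth; at 13 semitones (a half step narrower than major) the quality is minor.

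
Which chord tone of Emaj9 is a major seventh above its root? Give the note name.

E major ninth is spelled E-G#-B-D#-F#.
The root is E. A major seventh above E is D#.
D# is the chord's 7th.

D#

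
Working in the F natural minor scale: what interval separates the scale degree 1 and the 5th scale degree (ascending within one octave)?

The scale runs F G Ab Bb C Db Eb.
That puts F below C.
From F to C is 7 semitones, exactly the perfect fifth.

perfect 5th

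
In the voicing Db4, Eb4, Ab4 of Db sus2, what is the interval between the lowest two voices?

Those voices are Db4 and Eb4.
From Db to Eb is 2 semitones, exactly the major second.

major second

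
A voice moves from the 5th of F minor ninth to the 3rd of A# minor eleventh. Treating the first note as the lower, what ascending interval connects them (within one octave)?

F minor ninth has C as its 5th, and A# minor eleventh has C# as its 3rd.
From C to C#: 1 semitone over a unison = augmented.

augmented 1st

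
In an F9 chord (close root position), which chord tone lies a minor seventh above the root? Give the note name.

Spelling the chord: F, A, C, Eb, G.
The root is F. A minor seventh above F is Eb.
Eb is the chord's 7th.

Eb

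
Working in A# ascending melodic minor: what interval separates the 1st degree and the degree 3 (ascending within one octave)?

minor third

A# melodic minor: A# B# C# D# E# F## G##.
The 1st degree is A# and the degree 3 is C#.
3 letter names make it a third; at 3 semitones (a half step narrower than major) the quality is minor.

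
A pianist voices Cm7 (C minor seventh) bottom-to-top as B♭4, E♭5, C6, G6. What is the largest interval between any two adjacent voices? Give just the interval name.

major 6th

Adjacent intervals: B♭4→E♭5 = perfect fourth; E♭5→C6 = major sixth; C6→G6 = perfect fifth.
The largest is E♭5 to C6, a major sixth (9 semitones).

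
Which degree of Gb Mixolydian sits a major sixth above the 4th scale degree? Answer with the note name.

Ab

The scale is Gb Ab Bb Cb Db Eb Fb.
The 4th scale degree is Cb; a major sixth above that is Ab — scale degree 2.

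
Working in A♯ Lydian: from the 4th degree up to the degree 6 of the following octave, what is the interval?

minor tenth

A♯ lydian: A♯ B♯ C𝄪 D𝄪 E♯ F𝄪 G𝄪.
The 4th degree is D𝄪 and the 6th scale degree (up an octave) is F𝄪.
10 letter names make it a tenth; at 15 semitones (a half step narrower than major) the quality is minor.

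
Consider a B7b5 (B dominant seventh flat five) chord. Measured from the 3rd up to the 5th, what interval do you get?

B7b5: B-D#-F-A.
3rd = D#; 5th = F.
From D# to F: 2 semitones over a third = diminished.

d3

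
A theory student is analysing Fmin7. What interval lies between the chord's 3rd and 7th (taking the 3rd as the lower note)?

Spelling the chord: F-Ab-C-Eb.
3rd = Ab; 7th = Eb.
Ab up to Eb spans 5 letter names and 7 semitones — a perfect fifth.

perfect fifth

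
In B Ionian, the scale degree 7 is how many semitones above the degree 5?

The scale is B C# D# E F# G# A#.
F# up to A# is a major third — 4 semitones.

4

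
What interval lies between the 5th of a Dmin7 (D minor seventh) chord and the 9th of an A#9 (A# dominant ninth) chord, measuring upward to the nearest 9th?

augmented second

The 5th of Dmin7 (D minor seventh) is A; the 9th of A#9 (A# dominant ninth) is B#.
2 letter names make it a second; at 3 semitones (a half step wider than major) the quality is augmented.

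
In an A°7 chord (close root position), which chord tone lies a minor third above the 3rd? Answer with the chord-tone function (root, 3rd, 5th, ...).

5th

A diminished seventh is spelled A–C–Eb–Gb.
The 3rd is C. A minor third above C is Eb.
Eb is the chord's 5th.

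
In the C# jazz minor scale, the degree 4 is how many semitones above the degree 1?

5

The scale is C# D# E F# G# A# B#.
C# up to F# is a perfect fourth — 5 semitones.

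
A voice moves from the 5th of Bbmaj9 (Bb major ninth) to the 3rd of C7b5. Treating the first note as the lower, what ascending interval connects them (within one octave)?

major seventh

The 5th of Bbmaj9 (Bb major ninth) is F; the 3rd of C7b5 is E.
Counting 7 letters and 11 half steps from F gives a major seventh.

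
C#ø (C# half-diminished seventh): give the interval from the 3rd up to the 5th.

C#m7b5: C#–E–G–B.
The 3rd is E and the 5th is G.
From E to G: 3 semitones over a third = minor.

minor third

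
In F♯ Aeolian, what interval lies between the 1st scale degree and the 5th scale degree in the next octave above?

Spelling F♯ Aeolian: F♯ G♯ A B C♯ D E.
That puts F♯ below C♯.
Counting 12 letters and 19 half steps from F♯ gives a perfect twelfth.

perfect 12th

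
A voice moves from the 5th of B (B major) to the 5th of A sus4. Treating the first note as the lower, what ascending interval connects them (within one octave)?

The 5th of B (B major) is F#; the 5th of A sus4 is E.
7 letter names make it a seventh; at 10 semitones (a half step narrower than major) the quality is minor.

minor seventh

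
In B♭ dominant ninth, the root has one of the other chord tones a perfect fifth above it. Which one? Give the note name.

F

B♭ dominant ninth is spelled B♭-D-F-A♭-C.
The root is B♭. A perfect fifth above B♭ is F.
F is the chord's 5th.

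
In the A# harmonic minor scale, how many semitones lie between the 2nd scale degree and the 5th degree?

The scale is A# B# C# D# E# F# G##.
B# up to E# is a perfect fourth — 5 semitones.

5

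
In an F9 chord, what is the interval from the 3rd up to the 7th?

Spelling the chord: F, A, C, Eb, G.
The 3rd is A and the 7th is Eb.
5 letter names make it a fifth; at 6 semitones (a half step narrower than perfect) the quality is diminished.

diminished fifth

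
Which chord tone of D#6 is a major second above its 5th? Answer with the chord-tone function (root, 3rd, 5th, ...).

The chord tones of D#6 (D# major sixth) are D#, F##, A#, B#.
The 5th is A#. A major second above A# is B#.
B# is the chord's 6th.

6th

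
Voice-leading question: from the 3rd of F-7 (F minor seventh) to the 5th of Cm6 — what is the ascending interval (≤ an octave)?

F-7 (F minor seventh) has Ab as its 3rd, and Cm6 has G as its 5th.
Counting 7 letters and 11 half steps from Ab gives a major seventh.

major 7th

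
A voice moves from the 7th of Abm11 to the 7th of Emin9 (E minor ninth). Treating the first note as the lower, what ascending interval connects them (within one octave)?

Abm11 has Gb as its 7th, and Emin9 (E minor ninth) has D as its 7th.
5 letter names make it a fifth; at 8 semitones (a half step wider than perfect) the quality is augmented.

augmented fifth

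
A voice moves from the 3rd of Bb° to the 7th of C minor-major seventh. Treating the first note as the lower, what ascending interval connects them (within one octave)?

augmented 6th

Bb° has Db as its 3rd, and C minor-major seventh has B as its 7th.
6 letter names make it a sixth; at 10 semitones (a half step wider than major) the quality is augmented.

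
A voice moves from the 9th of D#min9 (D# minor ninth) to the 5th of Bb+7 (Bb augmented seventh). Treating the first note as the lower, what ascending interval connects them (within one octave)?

m2

D#min9 (D# minor ninth) has E# as its 9th, and Bb+7 (Bb augmented seventh) has F# as its 5th.
From E# to F#: 1 semitone over a second = minor.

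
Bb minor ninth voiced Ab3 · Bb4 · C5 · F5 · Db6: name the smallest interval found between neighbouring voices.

Adjacent intervals: Ab3→Bb4 = major ninth; Bb4→C5 = major second; C5→F5 = perfect fourth; F5→Db6 = minor sixth.
The smallest is Bb4 to C5, a major second (2 semitones).

major second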